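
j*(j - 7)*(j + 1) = j^3 - 6*j^2 - 7*j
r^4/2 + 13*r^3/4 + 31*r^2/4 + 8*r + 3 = (r/2 + 1)*(r + 1)*(r + 3/2)*(r + 2)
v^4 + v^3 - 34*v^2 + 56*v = v*(v - 4)*(v - 2)*(v + 7)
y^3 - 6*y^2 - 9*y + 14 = (y - 7)*(y - 1)*(y + 2)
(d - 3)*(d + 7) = d^2 + 4*d - 21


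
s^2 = s^2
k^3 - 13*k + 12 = (k - 3)*(k - 1)*(k + 4)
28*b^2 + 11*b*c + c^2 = (4*b + c)*(7*b + c)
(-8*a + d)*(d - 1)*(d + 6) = -8*a*d^2 - 40*a*d + 48*a + d^3 + 5*d^2 - 6*d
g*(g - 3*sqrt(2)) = g^2 - 3*sqrt(2)*g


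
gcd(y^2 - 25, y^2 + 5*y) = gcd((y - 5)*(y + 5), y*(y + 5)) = y + 5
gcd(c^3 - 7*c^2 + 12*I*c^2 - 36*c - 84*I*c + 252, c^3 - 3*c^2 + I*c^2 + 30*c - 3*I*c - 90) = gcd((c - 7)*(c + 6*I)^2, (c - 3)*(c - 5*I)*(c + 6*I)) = c + 6*I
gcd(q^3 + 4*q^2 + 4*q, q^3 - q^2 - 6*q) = q^2 + 2*q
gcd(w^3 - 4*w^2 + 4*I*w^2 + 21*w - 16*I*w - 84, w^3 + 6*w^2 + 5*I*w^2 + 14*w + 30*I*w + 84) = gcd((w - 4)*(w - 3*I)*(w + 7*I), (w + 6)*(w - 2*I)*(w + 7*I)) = w + 7*I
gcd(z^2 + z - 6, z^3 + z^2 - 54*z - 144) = z + 3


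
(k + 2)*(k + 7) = k^2 + 9*k + 14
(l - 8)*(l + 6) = l^2 - 2*l - 48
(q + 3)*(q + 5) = q^2 + 8*q + 15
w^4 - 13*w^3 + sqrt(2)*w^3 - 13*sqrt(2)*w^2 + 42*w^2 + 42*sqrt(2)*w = w*(w - 7)*(w - 6)*(w + sqrt(2))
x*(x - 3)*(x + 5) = x^3 + 2*x^2 - 15*x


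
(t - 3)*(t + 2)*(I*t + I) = I*t^3 - 7*I*t - 6*I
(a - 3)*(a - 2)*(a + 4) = a^3 - a^2 - 14*a + 24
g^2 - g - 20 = (g - 5)*(g + 4)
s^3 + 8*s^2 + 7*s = s*(s + 1)*(s + 7)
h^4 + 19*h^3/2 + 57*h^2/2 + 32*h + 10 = (h + 1/2)*(h + 2)^2*(h + 5)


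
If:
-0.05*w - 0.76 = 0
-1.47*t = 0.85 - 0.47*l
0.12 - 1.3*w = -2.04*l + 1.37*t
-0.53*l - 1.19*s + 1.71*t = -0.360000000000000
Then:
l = -12.90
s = -0.71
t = -4.70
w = -15.20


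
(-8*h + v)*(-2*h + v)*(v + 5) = 16*h^2*v + 80*h^2 - 10*h*v^2 - 50*h*v + v^3 + 5*v^2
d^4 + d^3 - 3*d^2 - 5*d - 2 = (d - 2)*(d + 1)^3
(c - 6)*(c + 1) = c^2 - 5*c - 6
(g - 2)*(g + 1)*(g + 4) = g^3 + 3*g^2 - 6*g - 8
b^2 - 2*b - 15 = (b - 5)*(b + 3)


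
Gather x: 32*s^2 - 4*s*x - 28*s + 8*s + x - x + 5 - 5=32*s^2 - 4*s*x - 20*s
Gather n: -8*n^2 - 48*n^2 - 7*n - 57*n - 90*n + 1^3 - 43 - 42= -56*n^2 - 154*n - 84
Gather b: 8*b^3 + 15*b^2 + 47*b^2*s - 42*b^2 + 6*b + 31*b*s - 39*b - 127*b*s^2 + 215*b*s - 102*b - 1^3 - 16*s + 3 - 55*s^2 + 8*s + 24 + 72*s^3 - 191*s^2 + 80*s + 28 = 8*b^3 + b^2*(47*s - 27) + b*(-127*s^2 + 246*s - 135) + 72*s^3 - 246*s^2 + 72*s + 54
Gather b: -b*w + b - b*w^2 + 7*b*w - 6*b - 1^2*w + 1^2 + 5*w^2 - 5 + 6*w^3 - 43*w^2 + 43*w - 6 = b*(-w^2 + 6*w - 5) + 6*w^3 - 38*w^2 + 42*w - 10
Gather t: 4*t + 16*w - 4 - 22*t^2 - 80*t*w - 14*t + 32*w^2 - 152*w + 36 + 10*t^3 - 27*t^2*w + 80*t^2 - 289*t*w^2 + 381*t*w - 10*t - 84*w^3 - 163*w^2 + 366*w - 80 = 10*t^3 + t^2*(58 - 27*w) + t*(-289*w^2 + 301*w - 20) - 84*w^3 - 131*w^2 + 230*w - 48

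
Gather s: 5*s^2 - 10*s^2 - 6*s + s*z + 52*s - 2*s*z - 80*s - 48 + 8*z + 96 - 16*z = -5*s^2 + s*(-z - 34) - 8*z + 48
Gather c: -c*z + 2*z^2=-c*z + 2*z^2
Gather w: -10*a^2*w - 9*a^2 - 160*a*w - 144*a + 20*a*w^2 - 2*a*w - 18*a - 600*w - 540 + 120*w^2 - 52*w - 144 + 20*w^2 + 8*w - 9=-9*a^2 - 162*a + w^2*(20*a + 140) + w*(-10*a^2 - 162*a - 644) - 693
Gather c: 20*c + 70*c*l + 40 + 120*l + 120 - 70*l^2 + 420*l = c*(70*l + 20) - 70*l^2 + 540*l + 160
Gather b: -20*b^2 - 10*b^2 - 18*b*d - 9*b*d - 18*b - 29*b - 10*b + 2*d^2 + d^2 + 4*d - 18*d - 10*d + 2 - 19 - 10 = -30*b^2 + b*(-27*d - 57) + 3*d^2 - 24*d - 27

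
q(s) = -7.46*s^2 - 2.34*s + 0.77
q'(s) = -14.92*s - 2.34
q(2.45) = -49.74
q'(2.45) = -38.89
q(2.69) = -59.51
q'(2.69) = -42.47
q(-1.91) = -21.98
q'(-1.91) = 26.16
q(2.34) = -45.55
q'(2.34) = -37.25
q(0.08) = 0.54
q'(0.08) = -3.53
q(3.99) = -127.33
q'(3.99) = -61.87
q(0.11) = 0.42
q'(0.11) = -3.98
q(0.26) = -0.34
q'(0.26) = -6.22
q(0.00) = 0.77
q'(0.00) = -2.34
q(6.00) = -281.83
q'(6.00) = -91.86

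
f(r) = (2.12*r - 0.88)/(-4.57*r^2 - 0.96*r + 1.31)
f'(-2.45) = 0.14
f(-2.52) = 0.25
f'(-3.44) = 0.06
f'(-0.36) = 5.38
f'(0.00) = 1.13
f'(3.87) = 0.02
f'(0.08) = 0.93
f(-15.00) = 0.03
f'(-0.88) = 8.62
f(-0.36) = -1.55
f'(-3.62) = 0.05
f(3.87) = -0.10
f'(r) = (2.12*r - 0.88)*(9.14*r + 0.96)/(-4.57*r^2 - 0.96*r + 1.31)^2 + 2.12/(-4.57*r^2 - 0.96*r + 1.31)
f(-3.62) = 0.16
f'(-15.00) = 0.00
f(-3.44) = 0.17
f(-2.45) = 0.26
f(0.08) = -0.59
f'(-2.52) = 0.13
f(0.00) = -0.67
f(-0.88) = 1.98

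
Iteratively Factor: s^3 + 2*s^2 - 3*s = (s)*(s^2 + 2*s - 3) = s*(s - 1)*(s + 3)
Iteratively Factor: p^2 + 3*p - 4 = (p - 1)*(p + 4)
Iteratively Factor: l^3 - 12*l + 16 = (l - 2)*(l^2 + 2*l - 8) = (l - 2)*(l + 4)*(l - 2)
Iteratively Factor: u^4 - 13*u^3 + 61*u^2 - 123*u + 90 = (u - 3)*(u^3 - 10*u^2 + 31*u - 30) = (u - 3)*(u - 2)*(u^2 - 8*u + 15) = (u - 3)^2*(u - 2)*(u - 5)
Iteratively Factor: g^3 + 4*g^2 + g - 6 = (g + 3)*(g^2 + g - 2) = (g - 1)*(g + 3)*(g + 2)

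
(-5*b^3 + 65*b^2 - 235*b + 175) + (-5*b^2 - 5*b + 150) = -5*b^3 + 60*b^2 - 240*b + 325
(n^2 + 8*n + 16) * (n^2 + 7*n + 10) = n^4 + 15*n^3 + 82*n^2 + 192*n + 160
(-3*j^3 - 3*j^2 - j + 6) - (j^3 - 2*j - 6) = -4*j^3 - 3*j^2 + j + 12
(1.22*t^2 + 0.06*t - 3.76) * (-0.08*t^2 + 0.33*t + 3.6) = -0.0976*t^4 + 0.3978*t^3 + 4.7126*t^2 - 1.0248*t - 13.536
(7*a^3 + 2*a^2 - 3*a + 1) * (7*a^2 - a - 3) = 49*a^5 + 7*a^4 - 44*a^3 + 4*a^2 + 8*a - 3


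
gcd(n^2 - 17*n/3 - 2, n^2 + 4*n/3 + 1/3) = n + 1/3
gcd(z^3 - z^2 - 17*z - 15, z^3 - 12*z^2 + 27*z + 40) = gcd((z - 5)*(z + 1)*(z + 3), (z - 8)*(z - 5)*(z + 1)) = z^2 - 4*z - 5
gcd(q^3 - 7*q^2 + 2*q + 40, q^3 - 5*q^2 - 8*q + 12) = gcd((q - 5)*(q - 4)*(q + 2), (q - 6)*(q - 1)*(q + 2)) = q + 2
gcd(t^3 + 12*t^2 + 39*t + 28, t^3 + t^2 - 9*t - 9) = t + 1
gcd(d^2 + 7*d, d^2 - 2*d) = d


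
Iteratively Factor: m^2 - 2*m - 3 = (m - 3)*(m + 1)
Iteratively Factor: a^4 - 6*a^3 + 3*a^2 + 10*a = (a - 2)*(a^3 - 4*a^2 - 5*a) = (a - 2)*(a + 1)*(a^2 - 5*a) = a*(a - 2)*(a + 1)*(a - 5)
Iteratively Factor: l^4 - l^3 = (l)*(l^3 - l^2) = l^2*(l^2 - l) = l^2*(l - 1)*(l)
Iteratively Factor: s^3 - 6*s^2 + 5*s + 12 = (s + 1)*(s^2 - 7*s + 12) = (s - 3)*(s + 1)*(s - 4)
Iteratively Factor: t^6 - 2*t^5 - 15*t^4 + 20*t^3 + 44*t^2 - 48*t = (t - 1)*(t^5 - t^4 - 16*t^3 + 4*t^2 + 48*t) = (t - 4)*(t - 1)*(t^4 + 3*t^3 - 4*t^2 - 12*t) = (t - 4)*(t - 2)*(t - 1)*(t^3 + 5*t^2 + 6*t) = (t - 4)*(t - 2)*(t - 1)*(t + 3)*(t^2 + 2*t) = t*(t - 4)*(t - 2)*(t - 1)*(t + 3)*(t + 2)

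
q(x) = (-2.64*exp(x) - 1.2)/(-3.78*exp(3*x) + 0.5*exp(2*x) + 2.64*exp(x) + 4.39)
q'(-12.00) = 0.00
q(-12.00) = -0.27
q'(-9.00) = 0.00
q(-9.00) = -0.27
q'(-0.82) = -0.19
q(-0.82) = -0.44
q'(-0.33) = -0.58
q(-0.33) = -0.60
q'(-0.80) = -0.19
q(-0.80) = -0.45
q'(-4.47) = -0.00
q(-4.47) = -0.28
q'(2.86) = -0.00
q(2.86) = 0.00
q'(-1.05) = -0.13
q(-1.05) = -0.41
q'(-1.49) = -0.08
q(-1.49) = -0.36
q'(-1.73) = -0.07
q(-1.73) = -0.34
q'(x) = (-2.64*exp(x) - 1.2)*(11.34*exp(3*x) - 1.0*exp(2*x) - 2.64*exp(x))/(-3.78*exp(3*x) + 0.5*exp(2*x) + 2.64*exp(x) + 4.39)^2 - 2.64*exp(x)/(-3.78*exp(3*x) + 0.5*exp(2*x) + 2.64*exp(x) + 4.39) = (-19.9584*exp(3*x) - 12.288*exp(2*x) + 1.2*exp(x) - 8.4216)*exp(x)/(14.2884*exp(6*x) - 3.78*exp(5*x) - 19.7084*exp(4*x) - 30.5484*exp(3*x) + 11.3596*exp(2*x) + 23.1792*exp(x) + 19.2721)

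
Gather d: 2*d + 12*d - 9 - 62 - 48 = 14*d - 119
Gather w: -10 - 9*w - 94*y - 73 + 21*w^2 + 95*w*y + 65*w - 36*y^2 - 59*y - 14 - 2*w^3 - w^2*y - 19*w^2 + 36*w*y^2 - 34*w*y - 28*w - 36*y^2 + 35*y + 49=-2*w^3 + w^2*(2 - y) + w*(36*y^2 + 61*y + 28) - 72*y^2 - 118*y - 48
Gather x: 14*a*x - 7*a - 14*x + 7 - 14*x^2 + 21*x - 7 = -7*a - 14*x^2 + x*(14*a + 7)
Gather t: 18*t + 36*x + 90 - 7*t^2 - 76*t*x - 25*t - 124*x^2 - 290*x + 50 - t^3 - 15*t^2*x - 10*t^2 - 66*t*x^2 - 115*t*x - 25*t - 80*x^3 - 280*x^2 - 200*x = -t^3 + t^2*(-15*x - 17) + t*(-66*x^2 - 191*x - 32) - 80*x^3 - 404*x^2 - 454*x + 140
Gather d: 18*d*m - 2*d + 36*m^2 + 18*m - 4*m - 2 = d*(18*m - 2) + 36*m^2 + 14*m - 2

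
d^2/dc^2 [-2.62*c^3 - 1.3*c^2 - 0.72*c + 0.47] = -15.72*c - 2.6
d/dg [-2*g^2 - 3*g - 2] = -4*g - 3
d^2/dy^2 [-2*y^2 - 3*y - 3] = -4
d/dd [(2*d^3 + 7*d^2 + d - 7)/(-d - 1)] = (-4*d^3 - 13*d^2 - 14*d - 8)/(d^2 + 2*d + 1)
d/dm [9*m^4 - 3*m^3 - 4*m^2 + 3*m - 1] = 36*m^3 - 9*m^2 - 8*m + 3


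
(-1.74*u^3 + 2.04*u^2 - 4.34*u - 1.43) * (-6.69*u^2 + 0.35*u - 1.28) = 11.6406*u^5 - 14.2566*u^4 + 31.9758*u^3 + 5.4365*u^2 + 5.0547*u + 1.8304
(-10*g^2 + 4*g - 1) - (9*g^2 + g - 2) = -19*g^2 + 3*g + 1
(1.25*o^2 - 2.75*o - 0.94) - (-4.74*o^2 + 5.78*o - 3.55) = 5.99*o^2 - 8.53*o + 2.61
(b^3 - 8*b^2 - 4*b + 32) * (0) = 0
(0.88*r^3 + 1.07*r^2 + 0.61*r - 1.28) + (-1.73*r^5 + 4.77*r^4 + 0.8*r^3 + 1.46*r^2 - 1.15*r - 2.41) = -1.73*r^5 + 4.77*r^4 + 1.68*r^3 + 2.53*r^2 - 0.54*r - 3.69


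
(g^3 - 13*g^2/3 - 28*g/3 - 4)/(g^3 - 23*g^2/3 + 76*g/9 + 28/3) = 3*(g + 1)/(3*g - 7)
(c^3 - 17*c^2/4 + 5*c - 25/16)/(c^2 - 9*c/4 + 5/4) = (c^2 - 3*c + 5/4)/(c - 1)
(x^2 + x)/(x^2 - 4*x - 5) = x/(x - 5)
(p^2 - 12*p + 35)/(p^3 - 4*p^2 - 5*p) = (p - 7)/(p*(p + 1))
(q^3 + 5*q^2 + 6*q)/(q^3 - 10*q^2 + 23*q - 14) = q*(q^2 + 5*q + 6)/(q^3 - 10*q^2 + 23*q - 14)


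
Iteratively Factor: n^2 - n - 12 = (n + 3)*(n - 4)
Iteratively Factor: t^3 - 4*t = (t + 2)*(t^2 - 2*t) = t*(t + 2)*(t - 2)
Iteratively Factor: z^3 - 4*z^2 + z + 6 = (z - 3)*(z^2 - z - 2) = (z - 3)*(z + 1)*(z - 2)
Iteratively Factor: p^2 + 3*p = (p)*(p + 3)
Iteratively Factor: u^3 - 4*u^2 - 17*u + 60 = (u + 4)*(u^2 - 8*u + 15) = (u - 3)*(u + 4)*(u - 5)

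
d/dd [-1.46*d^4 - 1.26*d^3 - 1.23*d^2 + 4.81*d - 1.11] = -5.84*d^3 - 3.78*d^2 - 2.46*d + 4.81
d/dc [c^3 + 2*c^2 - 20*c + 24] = 3*c^2 + 4*c - 20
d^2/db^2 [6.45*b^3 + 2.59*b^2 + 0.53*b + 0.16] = 38.7*b + 5.18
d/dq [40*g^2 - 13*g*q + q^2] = -13*g + 2*q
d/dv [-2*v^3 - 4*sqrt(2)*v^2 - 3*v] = -6*v^2 - 8*sqrt(2)*v - 3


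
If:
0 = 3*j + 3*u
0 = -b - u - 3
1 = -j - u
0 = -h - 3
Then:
No Solution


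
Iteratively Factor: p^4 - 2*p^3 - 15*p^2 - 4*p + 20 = (p + 2)*(p^3 - 4*p^2 - 7*p + 10) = (p - 5)*(p + 2)*(p^2 + p - 2) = (p - 5)*(p + 2)^2*(p - 1)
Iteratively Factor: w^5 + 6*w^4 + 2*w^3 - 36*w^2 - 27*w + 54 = (w + 3)*(w^4 + 3*w^3 - 7*w^2 - 15*w + 18) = (w - 1)*(w + 3)*(w^3 + 4*w^2 - 3*w - 18) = (w - 2)*(w - 1)*(w + 3)*(w^2 + 6*w + 9) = (w - 2)*(w - 1)*(w + 3)^2*(w + 3)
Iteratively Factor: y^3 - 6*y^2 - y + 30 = (y - 3)*(y^2 - 3*y - 10) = (y - 3)*(y + 2)*(y - 5)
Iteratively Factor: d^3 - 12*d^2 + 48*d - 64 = (d - 4)*(d^2 - 8*d + 16) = (d - 4)^2*(d - 4)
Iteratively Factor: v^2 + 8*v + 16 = (v + 4)*(v + 4)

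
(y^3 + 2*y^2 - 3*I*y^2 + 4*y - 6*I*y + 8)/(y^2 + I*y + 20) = (y^2 + y*(2 + I) + 2*I)/(y + 5*I)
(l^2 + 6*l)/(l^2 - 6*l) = (l + 6)/(l - 6)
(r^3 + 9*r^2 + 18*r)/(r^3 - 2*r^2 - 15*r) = (r + 6)/(r - 5)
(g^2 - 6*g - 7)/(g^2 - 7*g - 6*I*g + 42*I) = (g + 1)/(g - 6*I)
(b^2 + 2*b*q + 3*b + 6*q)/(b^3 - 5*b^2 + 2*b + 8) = (b^2 + 2*b*q + 3*b + 6*q)/(b^3 - 5*b^2 + 2*b + 8)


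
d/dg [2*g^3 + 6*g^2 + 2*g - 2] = 6*g^2 + 12*g + 2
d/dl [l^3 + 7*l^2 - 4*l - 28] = 3*l^2 + 14*l - 4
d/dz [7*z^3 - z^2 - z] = 21*z^2 - 2*z - 1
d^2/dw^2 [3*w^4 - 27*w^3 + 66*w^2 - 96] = 36*w^2 - 162*w + 132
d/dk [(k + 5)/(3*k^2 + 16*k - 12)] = (3*k^2 + 16*k - 2*(k + 5)*(3*k + 8) - 12)/(3*k^2 + 16*k - 12)^2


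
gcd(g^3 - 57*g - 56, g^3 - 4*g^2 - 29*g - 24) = g^2 - 7*g - 8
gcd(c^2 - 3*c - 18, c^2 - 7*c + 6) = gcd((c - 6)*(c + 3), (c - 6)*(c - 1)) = c - 6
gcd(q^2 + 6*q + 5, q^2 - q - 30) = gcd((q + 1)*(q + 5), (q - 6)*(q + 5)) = q + 5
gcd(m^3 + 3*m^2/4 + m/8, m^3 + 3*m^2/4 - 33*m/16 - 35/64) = m + 1/4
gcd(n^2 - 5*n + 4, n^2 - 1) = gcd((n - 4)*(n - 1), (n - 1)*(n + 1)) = n - 1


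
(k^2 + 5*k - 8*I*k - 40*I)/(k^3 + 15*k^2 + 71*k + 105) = (k - 8*I)/(k^2 + 10*k + 21)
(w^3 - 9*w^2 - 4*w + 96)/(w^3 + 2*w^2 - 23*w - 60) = (w^2 - 12*w + 32)/(w^2 - w - 20)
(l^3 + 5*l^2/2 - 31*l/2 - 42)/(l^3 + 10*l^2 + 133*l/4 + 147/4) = 2*(l - 4)/(2*l + 7)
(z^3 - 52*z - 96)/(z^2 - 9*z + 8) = (z^2 + 8*z + 12)/(z - 1)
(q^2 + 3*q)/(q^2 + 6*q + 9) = q/(q + 3)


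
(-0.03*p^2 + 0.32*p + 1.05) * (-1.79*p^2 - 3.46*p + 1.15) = 0.0537*p^4 - 0.469*p^3 - 3.0212*p^2 - 3.265*p + 1.2075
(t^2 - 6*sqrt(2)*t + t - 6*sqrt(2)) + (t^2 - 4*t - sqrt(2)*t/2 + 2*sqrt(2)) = 2*t^2 - 13*sqrt(2)*t/2 - 3*t - 4*sqrt(2)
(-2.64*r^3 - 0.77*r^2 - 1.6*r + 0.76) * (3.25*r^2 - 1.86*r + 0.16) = -8.58*r^5 + 2.4079*r^4 - 4.1902*r^3 + 5.3228*r^2 - 1.6696*r + 0.1216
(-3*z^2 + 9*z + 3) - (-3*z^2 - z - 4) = 10*z + 7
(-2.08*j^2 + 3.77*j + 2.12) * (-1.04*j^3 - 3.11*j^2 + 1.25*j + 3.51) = 2.1632*j^5 + 2.548*j^4 - 16.5295*j^3 - 9.1815*j^2 + 15.8827*j + 7.4412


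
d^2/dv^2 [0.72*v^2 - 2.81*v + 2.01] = 1.44000000000000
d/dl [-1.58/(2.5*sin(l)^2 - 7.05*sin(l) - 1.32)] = (7.9*sin(l) - 11.139)*cos(l)/(-2.5*sin(l)^2 + 7.05*sin(l) + 1.32)^2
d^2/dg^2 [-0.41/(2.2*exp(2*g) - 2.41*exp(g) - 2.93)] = ((3.608*exp(g) - 0.9881)*(-2.2*exp(2*g) + 2.41*exp(g) + 2.93) + 0.41*(4.4*exp(g) - 2.41)*(8.8*exp(g) - 4.82)*exp(g))*exp(g)/(-2.2*exp(2*g) + 2.41*exp(g) + 2.93)^3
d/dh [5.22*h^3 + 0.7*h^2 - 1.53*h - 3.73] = 15.66*h^2 + 1.4*h - 1.53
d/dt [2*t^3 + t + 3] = 6*t^2 + 1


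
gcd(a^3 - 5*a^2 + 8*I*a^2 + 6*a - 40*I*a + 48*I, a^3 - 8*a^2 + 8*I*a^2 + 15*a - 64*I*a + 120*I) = a^2 + a*(-3 + 8*I) - 24*I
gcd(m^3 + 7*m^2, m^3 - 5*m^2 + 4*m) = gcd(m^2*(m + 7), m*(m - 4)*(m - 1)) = m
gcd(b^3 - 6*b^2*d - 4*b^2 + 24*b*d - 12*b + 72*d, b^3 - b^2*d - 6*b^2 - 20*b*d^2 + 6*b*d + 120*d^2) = b - 6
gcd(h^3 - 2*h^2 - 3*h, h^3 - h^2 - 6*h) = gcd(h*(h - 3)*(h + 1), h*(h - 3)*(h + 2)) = h^2 - 3*h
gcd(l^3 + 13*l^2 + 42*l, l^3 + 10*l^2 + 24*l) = l^2 + 6*l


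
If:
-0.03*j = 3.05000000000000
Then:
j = -101.67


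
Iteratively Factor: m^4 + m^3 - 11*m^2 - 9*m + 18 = (m - 1)*(m^3 + 2*m^2 - 9*m - 18) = (m - 1)*(m + 3)*(m^2 - m - 6) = (m - 1)*(m + 2)*(m + 3)*(m - 3)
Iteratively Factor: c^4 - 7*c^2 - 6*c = (c + 2)*(c^3 - 2*c^2 - 3*c) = c*(c + 2)*(c^2 - 2*c - 3) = c*(c - 3)*(c + 2)*(c + 1)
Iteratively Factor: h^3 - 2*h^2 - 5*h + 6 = (h + 2)*(h^2 - 4*h + 3) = (h - 3)*(h + 2)*(h - 1)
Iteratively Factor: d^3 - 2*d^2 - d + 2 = (d - 1)*(d^2 - d - 2) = (d - 2)*(d - 1)*(d + 1)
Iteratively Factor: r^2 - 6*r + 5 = (r - 1)*(r - 5)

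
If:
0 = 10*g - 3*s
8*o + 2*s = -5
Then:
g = 3*s/10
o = -s/4 - 5/8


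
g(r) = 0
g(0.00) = 0.00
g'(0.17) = 0.00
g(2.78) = 0.00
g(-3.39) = 0.00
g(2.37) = 0.00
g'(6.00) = 0.00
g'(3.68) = 0.00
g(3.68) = 0.00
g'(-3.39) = 0.00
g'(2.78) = 0.00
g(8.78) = 0.00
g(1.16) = 0.00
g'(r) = 0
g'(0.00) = 0.00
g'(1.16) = 0.00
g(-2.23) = 0.00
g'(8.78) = 0.00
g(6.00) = 0.00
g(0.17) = 0.00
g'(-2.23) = 0.00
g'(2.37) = 0.00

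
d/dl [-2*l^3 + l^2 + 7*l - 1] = -6*l^2 + 2*l + 7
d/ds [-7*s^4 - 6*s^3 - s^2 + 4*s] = -28*s^3 - 18*s^2 - 2*s + 4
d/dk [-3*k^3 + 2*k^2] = k*(4 - 9*k)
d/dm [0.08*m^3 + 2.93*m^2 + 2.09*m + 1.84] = 0.24*m^2 + 5.86*m + 2.09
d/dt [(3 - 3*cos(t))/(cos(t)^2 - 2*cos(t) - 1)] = 3*(sin(t)^2 + 2*cos(t) - 4)*sin(t)/(sin(t)^2 + 2*cos(t))^2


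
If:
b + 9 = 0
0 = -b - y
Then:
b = -9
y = 9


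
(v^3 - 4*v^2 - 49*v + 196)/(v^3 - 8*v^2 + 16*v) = (v^2 - 49)/(v*(v - 4))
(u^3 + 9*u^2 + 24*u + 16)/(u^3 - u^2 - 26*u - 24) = (u + 4)/(u - 6)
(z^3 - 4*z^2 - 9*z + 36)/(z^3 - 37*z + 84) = (z + 3)/(z + 7)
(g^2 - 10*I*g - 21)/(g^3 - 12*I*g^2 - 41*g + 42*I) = 1/(g - 2*I)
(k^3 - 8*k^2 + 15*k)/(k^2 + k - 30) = k*(k - 3)/(k + 6)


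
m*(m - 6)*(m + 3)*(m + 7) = m^4 + 4*m^3 - 39*m^2 - 126*m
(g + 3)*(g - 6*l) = g^2 - 6*g*l + 3*g - 18*l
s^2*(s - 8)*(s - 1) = s^4 - 9*s^3 + 8*s^2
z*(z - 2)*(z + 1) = z^3 - z^2 - 2*z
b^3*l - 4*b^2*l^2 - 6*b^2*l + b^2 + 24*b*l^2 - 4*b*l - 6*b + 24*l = (b - 6)*(b - 4*l)*(b*l + 1)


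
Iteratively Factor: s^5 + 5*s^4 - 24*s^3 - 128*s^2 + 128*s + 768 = (s - 3)*(s^4 + 8*s^3 - 128*s - 256) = (s - 3)*(s + 4)*(s^3 + 4*s^2 - 16*s - 64) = (s - 4)*(s - 3)*(s + 4)*(s^2 + 8*s + 16) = (s - 4)*(s - 3)*(s + 4)^2*(s + 4)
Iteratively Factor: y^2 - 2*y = (y)*(y - 2)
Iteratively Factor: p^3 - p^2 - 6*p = (p - 3)*(p^2 + 2*p) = p*(p - 3)*(p + 2)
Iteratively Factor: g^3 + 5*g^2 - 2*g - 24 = (g + 4)*(g^2 + g - 6) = (g + 3)*(g + 4)*(g - 2)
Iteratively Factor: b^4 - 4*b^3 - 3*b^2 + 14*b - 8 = (b + 2)*(b^3 - 6*b^2 + 9*b - 4) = (b - 1)*(b + 2)*(b^2 - 5*b + 4) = (b - 4)*(b - 1)*(b + 2)*(b - 1)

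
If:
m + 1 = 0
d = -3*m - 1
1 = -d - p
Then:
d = 2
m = -1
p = -3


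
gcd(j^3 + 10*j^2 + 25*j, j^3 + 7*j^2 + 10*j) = j^2 + 5*j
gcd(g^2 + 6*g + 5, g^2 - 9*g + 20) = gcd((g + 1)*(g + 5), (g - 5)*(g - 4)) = 1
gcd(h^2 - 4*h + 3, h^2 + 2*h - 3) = h - 1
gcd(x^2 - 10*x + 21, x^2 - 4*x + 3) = x - 3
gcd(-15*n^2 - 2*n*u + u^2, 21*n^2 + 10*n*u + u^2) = 3*n + u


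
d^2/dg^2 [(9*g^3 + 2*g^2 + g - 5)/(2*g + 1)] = 2*(36*g^3 + 54*g^2 + 27*g - 20)/(8*g^3 + 12*g^2 + 6*g + 1)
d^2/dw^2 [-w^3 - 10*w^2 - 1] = -6*w - 20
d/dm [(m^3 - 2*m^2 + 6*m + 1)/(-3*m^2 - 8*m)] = (-3*m^4 - 16*m^3 + 34*m^2 + 6*m + 8)/(m^2*(9*m^2 + 48*m + 64))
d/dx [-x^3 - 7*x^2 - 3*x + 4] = -3*x^2 - 14*x - 3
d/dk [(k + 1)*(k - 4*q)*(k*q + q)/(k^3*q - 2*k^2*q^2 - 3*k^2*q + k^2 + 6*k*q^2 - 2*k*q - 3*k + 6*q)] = q*(k + 1)*((k + 1)*(k - 4*q)*(-3*k^2*q + 4*k*q^2 + 6*k*q - 2*k - 6*q^2 + 2*q + 3) + (3*k - 8*q + 1)*(k^3*q - 2*k^2*q^2 - 3*k^2*q + k^2 + 6*k*q^2 - 2*k*q - 3*k + 6*q))/(k^3*q - 2*k^2*q^2 - 3*k^2*q + k^2 + 6*k*q^2 - 2*k*q - 3*k + 6*q)^2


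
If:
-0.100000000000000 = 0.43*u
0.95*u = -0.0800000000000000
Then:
No Solution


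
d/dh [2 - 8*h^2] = -16*h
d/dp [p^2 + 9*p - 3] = 2*p + 9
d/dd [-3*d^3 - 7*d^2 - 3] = d*(-9*d - 14)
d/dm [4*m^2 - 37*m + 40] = 8*m - 37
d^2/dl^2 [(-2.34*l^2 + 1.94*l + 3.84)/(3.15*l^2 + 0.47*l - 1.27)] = (45.42804*l^3 + 172.44738*l^2 + 80.67654*l + 27.187952)/(31.255875*l^6 + 13.990725*l^5 - 35.71722*l^4 - 11.177587*l^3 + 14.400276*l^2 + 2.274189*l - 2.048383)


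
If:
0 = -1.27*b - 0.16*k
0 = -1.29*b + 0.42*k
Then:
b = 0.00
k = 0.00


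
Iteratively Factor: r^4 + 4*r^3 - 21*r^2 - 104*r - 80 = (r + 4)*(r^3 - 21*r - 20) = (r - 5)*(r + 4)*(r^2 + 5*r + 4) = (r - 5)*(r + 4)^2*(r + 1)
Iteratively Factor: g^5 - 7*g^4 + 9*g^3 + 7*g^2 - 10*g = (g - 1)*(g^4 - 6*g^3 + 3*g^2 + 10*g) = (g - 1)*(g + 1)*(g^3 - 7*g^2 + 10*g) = g*(g - 1)*(g + 1)*(g^2 - 7*g + 10) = g*(g - 2)*(g - 1)*(g + 1)*(g - 5)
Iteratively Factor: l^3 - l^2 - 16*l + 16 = (l - 1)*(l^2 - 16) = (l - 1)*(l + 4)*(l - 4)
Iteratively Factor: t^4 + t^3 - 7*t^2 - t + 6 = (t - 1)*(t^3 + 2*t^2 - 5*t - 6) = (t - 1)*(t + 1)*(t^2 + t - 6) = (t - 1)*(t + 1)*(t + 3)*(t - 2)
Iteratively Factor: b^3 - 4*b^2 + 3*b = (b - 1)*(b^2 - 3*b) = b*(b - 1)*(b - 3)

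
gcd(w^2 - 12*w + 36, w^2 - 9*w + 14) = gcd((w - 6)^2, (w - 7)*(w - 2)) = 1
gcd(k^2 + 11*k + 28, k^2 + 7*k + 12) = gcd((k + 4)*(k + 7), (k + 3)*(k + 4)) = k + 4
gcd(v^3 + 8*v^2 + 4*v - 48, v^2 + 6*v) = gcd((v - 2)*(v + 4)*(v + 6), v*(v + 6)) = v + 6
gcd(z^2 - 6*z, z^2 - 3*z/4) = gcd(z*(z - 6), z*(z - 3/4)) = z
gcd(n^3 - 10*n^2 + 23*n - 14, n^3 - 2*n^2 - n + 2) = n^2 - 3*n + 2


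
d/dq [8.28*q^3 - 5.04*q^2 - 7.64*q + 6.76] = 24.84*q^2 - 10.08*q - 7.64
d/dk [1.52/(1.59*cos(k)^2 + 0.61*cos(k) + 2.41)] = (4.8336*cos(k) + 0.9272)*sin(k)/(1.59*cos(k)^2 + 0.61*cos(k) + 2.41)^2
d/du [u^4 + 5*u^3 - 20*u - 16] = 4*u^3 + 15*u^2 - 20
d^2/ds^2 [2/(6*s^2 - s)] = 4*(-6*s*(6*s - 1) + (12*s - 1)^2)/(s^3*(6*s - 1)^3)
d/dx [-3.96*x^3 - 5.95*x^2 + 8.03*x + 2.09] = -11.88*x^2 - 11.9*x + 8.03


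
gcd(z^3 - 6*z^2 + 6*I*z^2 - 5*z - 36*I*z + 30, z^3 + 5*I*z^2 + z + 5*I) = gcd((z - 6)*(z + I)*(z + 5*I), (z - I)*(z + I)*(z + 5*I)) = z^2 + 6*I*z - 5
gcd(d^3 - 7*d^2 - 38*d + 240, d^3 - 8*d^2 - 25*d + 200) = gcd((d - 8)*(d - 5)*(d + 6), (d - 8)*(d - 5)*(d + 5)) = d^2 - 13*d + 40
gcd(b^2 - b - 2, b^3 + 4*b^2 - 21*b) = 1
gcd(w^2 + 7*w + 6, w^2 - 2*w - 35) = 1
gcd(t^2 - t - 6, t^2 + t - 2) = t + 2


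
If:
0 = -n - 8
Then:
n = -8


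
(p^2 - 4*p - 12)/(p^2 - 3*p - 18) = (p + 2)/(p + 3)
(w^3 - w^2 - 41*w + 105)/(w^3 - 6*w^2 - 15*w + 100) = (w^2 + 4*w - 21)/(w^2 - w - 20)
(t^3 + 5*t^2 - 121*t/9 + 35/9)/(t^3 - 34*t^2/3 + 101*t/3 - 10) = (3*t^2 + 16*t - 35)/(3*(t^2 - 11*t + 30))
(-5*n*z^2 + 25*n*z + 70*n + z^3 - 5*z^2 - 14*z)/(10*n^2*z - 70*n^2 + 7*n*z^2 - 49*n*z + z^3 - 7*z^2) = (-5*n*z - 10*n + z^2 + 2*z)/(10*n^2 + 7*n*z + z^2)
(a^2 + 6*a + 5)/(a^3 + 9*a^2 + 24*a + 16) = (a + 5)/(a^2 + 8*a + 16)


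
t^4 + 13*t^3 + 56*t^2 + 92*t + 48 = (t + 1)*(t + 2)*(t + 4)*(t + 6)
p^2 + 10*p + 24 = (p + 4)*(p + 6)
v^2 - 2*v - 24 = (v - 6)*(v + 4)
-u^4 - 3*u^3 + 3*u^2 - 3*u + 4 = (u + 4)*(u - I)*(-I*u + 1)*(-I*u + I)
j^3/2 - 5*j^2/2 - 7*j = j*(j/2 + 1)*(j - 7)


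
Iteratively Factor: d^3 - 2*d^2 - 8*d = (d)*(d^2 - 2*d - 8) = d*(d - 4)*(d + 2)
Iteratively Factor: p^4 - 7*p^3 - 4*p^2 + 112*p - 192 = (p - 3)*(p^3 - 4*p^2 - 16*p + 64) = (p - 3)*(p + 4)*(p^2 - 8*p + 16) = (p - 4)*(p - 3)*(p + 4)*(p - 4)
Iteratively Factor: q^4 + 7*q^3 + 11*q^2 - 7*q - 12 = (q + 3)*(q^3 + 4*q^2 - q - 4) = (q + 3)*(q + 4)*(q^2 - 1) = (q - 1)*(q + 3)*(q + 4)*(q + 1)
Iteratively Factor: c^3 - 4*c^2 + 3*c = (c - 1)*(c^2 - 3*c) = (c - 3)*(c - 1)*(c)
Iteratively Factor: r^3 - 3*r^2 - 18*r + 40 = (r - 5)*(r^2 + 2*r - 8) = (r - 5)*(r - 2)*(r + 4)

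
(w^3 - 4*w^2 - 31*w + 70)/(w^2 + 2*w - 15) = (w^2 - 9*w + 14)/(w - 3)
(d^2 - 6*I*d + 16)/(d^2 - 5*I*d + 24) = (d + 2*I)/(d + 3*I)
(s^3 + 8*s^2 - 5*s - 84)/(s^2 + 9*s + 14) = (s^2 + s - 12)/(s + 2)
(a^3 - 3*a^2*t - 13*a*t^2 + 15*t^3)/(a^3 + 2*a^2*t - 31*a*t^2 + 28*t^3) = (-a^2 + 2*a*t + 15*t^2)/(-a^2 - 3*a*t + 28*t^2)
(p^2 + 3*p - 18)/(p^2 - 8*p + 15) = (p + 6)/(p - 5)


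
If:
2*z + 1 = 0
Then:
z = -1/2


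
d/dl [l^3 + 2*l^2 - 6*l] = 3*l^2 + 4*l - 6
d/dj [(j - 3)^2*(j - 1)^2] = 4*(j - 3)*(j - 2)*(j - 1)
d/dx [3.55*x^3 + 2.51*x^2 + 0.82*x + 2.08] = 10.65*x^2 + 5.02*x + 0.82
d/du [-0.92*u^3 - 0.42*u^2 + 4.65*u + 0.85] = -2.76*u^2 - 0.84*u + 4.65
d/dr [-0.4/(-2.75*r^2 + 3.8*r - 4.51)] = (1.52 - 2.2*r)/(2.75*r^2 - 3.8*r + 4.51)^2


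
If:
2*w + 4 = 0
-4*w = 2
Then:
No Solution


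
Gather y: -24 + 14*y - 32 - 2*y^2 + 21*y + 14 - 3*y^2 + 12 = -5*y^2 + 35*y - 30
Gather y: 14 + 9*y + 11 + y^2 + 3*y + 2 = y^2 + 12*y + 27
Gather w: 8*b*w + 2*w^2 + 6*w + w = 2*w^2 + w*(8*b + 7)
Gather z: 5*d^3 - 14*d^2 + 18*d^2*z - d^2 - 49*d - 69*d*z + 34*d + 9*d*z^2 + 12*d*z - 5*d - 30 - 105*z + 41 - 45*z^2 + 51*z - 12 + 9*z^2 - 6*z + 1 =5*d^3 - 15*d^2 - 20*d + z^2*(9*d - 36) + z*(18*d^2 - 57*d - 60)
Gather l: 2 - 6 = -4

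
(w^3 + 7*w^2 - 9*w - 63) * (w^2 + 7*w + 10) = w^5 + 14*w^4 + 50*w^3 - 56*w^2 - 531*w - 630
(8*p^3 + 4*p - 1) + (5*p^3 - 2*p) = 13*p^3 + 2*p - 1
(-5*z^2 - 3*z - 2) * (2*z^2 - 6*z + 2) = -10*z^4 + 24*z^3 + 4*z^2 + 6*z - 4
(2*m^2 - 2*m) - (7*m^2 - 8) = -5*m^2 - 2*m + 8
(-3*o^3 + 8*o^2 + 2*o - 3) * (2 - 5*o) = 15*o^4 - 46*o^3 + 6*o^2 + 19*o - 6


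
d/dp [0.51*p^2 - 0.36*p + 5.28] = 1.02*p - 0.36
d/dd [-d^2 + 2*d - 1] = 2 - 2*d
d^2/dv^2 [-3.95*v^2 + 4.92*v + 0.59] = -7.90000000000000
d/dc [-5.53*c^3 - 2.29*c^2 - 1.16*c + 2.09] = -16.59*c^2 - 4.58*c - 1.16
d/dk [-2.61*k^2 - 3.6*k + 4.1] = -5.22*k - 3.6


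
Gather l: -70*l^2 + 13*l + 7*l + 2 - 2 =-70*l^2 + 20*l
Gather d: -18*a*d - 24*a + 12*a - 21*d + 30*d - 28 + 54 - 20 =-12*a + d*(9 - 18*a) + 6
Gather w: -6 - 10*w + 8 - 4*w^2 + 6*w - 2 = -4*w^2 - 4*w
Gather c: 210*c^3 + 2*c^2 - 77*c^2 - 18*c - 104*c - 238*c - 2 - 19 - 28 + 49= 210*c^3 - 75*c^2 - 360*c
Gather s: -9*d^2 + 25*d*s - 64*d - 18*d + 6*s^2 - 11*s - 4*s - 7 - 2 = -9*d^2 - 82*d + 6*s^2 + s*(25*d - 15) - 9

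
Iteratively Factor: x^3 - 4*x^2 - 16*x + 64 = (x - 4)*(x^2 - 16) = (x - 4)*(x + 4)*(x - 4)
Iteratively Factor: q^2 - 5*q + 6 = (q - 2)*(q - 3)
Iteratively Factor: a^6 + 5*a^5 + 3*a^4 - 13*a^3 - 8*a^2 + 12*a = (a - 1)*(a^5 + 6*a^4 + 9*a^3 - 4*a^2 - 12*a) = (a - 1)*(a + 3)*(a^4 + 3*a^3 - 4*a) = (a - 1)*(a + 2)*(a + 3)*(a^3 + a^2 - 2*a) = a*(a - 1)*(a + 2)*(a + 3)*(a^2 + a - 2) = a*(a - 1)*(a + 2)^2*(a + 3)*(a - 1)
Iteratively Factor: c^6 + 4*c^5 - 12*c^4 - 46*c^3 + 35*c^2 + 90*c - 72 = (c + 3)*(c^5 + c^4 - 15*c^3 - c^2 + 38*c - 24) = (c + 3)*(c + 4)*(c^4 - 3*c^3 - 3*c^2 + 11*c - 6) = (c + 2)*(c + 3)*(c + 4)*(c^3 - 5*c^2 + 7*c - 3) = (c - 1)*(c + 2)*(c + 3)*(c + 4)*(c^2 - 4*c + 3) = (c - 1)^2*(c + 2)*(c + 3)*(c + 4)*(c - 3)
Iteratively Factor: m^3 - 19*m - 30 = (m + 3)*(m^2 - 3*m - 10) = (m + 2)*(m + 3)*(m - 5)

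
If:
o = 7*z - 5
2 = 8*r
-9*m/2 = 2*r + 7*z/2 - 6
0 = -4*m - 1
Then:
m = -1/4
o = 33/4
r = 1/4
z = 53/28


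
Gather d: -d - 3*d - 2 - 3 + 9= 4 - 4*d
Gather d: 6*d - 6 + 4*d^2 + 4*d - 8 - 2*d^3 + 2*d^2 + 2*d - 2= -2*d^3 + 6*d^2 + 12*d - 16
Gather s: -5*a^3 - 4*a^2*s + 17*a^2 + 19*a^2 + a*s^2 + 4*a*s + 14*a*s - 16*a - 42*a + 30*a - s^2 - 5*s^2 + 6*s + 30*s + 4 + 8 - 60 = -5*a^3 + 36*a^2 - 28*a + s^2*(a - 6) + s*(-4*a^2 + 18*a + 36) - 48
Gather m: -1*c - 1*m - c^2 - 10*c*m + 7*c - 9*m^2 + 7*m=-c^2 + 6*c - 9*m^2 + m*(6 - 10*c)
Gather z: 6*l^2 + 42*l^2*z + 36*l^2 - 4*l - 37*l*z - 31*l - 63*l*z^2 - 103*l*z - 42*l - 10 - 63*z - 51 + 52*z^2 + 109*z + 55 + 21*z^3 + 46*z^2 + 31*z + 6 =42*l^2 - 77*l + 21*z^3 + z^2*(98 - 63*l) + z*(42*l^2 - 140*l + 77)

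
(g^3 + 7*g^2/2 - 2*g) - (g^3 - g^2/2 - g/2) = 4*g^2 - 3*g/2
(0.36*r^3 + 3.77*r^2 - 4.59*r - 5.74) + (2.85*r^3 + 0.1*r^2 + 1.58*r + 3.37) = 3.21*r^3 + 3.87*r^2 - 3.01*r - 2.37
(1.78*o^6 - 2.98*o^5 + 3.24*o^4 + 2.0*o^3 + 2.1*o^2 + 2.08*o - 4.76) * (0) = 0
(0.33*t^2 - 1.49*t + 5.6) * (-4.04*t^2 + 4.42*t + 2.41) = -1.3332*t^4 + 7.4782*t^3 - 28.4145*t^2 + 21.1611*t + 13.496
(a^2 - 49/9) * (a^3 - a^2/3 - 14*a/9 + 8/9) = a^5 - a^4/3 - 7*a^3 + 73*a^2/27 + 686*a/81 - 392/81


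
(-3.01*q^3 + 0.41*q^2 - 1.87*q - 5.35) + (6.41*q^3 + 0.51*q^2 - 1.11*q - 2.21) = 3.4*q^3 + 0.92*q^2 - 2.98*q - 7.56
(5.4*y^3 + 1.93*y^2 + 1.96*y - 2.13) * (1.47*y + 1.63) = 7.938*y^4 + 11.6391*y^3 + 6.0271*y^2 + 0.0636999999999999*y - 3.4719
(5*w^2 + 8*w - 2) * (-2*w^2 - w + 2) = -10*w^4 - 21*w^3 + 6*w^2 + 18*w - 4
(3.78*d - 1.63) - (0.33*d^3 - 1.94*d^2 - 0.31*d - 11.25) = -0.33*d^3 + 1.94*d^2 + 4.09*d + 9.62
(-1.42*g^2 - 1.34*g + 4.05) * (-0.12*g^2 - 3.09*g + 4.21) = 0.1704*g^4 + 4.5486*g^3 - 2.3236*g^2 - 18.1559*g + 17.0505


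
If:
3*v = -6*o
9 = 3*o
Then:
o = 3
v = -6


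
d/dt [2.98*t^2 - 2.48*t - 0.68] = 5.96*t - 2.48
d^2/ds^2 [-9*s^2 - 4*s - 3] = -18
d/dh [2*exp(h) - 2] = 2*exp(h)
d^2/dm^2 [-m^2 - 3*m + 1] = -2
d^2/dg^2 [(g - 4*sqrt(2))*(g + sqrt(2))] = 2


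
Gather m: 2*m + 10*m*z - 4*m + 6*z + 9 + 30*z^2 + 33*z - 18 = m*(10*z - 2) + 30*z^2 + 39*z - 9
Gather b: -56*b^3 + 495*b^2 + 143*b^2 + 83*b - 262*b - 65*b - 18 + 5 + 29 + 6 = -56*b^3 + 638*b^2 - 244*b + 22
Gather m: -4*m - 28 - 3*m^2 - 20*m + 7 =-3*m^2 - 24*m - 21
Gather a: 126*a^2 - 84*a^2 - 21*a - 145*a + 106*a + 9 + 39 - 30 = 42*a^2 - 60*a + 18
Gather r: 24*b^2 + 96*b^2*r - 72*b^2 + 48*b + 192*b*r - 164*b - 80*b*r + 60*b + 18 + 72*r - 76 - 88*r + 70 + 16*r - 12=-48*b^2 - 56*b + r*(96*b^2 + 112*b)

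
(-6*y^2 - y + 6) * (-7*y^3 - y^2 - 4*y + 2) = 42*y^5 + 13*y^4 - 17*y^3 - 14*y^2 - 26*y + 12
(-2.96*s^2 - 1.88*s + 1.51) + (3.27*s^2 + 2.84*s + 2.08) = 0.31*s^2 + 0.96*s + 3.59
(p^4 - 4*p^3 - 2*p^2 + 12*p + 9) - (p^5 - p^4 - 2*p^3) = -p^5 + 2*p^4 - 2*p^3 - 2*p^2 + 12*p + 9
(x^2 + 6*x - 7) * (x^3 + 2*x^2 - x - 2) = x^5 + 8*x^4 + 4*x^3 - 22*x^2 - 5*x + 14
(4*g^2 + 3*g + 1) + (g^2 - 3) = 5*g^2 + 3*g - 2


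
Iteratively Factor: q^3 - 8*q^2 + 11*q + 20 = (q - 4)*(q^2 - 4*q - 5) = (q - 4)*(q + 1)*(q - 5)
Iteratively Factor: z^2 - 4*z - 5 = (z - 5)*(z + 1)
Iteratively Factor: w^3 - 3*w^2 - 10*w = (w)*(w^2 - 3*w - 10) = w*(w - 5)*(w + 2)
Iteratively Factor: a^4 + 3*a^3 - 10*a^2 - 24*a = (a + 4)*(a^3 - a^2 - 6*a) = (a - 3)*(a + 4)*(a^2 + 2*a) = a*(a - 3)*(a + 4)*(a + 2)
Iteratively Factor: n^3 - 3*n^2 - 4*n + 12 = (n - 2)*(n^2 - n - 6) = (n - 2)*(n + 2)*(n - 3)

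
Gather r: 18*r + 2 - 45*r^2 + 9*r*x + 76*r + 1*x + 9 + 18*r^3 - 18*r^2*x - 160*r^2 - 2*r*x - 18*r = 18*r^3 + r^2*(-18*x - 205) + r*(7*x + 76) + x + 11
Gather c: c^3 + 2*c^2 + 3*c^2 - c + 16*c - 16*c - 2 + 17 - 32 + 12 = c^3 + 5*c^2 - c - 5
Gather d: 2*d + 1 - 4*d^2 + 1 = -4*d^2 + 2*d + 2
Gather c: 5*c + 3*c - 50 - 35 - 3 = 8*c - 88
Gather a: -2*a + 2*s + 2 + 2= -2*a + 2*s + 4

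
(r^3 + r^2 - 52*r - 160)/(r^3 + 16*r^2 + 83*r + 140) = (r - 8)/(r + 7)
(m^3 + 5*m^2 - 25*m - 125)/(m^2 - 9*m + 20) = (m^2 + 10*m + 25)/(m - 4)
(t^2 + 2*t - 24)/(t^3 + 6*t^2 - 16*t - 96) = 1/(t + 4)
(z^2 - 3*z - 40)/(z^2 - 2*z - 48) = (z + 5)/(z + 6)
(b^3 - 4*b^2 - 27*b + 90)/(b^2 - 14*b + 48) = (b^2 + 2*b - 15)/(b - 8)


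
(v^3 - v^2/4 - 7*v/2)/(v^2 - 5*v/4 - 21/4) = v*(v - 2)/(v - 3)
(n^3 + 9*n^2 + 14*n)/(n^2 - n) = (n^2 + 9*n + 14)/(n - 1)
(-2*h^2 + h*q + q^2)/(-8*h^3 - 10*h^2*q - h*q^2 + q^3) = (-h + q)/(-4*h^2 - 3*h*q + q^2)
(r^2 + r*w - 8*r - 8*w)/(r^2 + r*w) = (r - 8)/r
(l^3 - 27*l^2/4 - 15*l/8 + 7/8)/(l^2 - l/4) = l - 13/2 - 7/(2*l)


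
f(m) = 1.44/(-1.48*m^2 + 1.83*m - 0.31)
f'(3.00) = 0.15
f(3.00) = -0.18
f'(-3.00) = -0.04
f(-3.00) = -0.08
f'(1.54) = 3.92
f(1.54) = -1.44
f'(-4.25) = -0.02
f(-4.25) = -0.04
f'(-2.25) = -0.09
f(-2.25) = -0.12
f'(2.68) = 0.24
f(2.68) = -0.24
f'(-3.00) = -0.04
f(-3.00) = -0.08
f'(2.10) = 0.70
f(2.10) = -0.48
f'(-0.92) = -0.62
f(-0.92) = -0.44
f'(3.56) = 0.08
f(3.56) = -0.11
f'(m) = 1.44*(2.96*m - 1.83)/(-1.48*m^2 + 1.83*m - 0.31)^2 = (4.2624*m - 2.6352)/(1.48*m^2 - 1.83*m + 0.31)^2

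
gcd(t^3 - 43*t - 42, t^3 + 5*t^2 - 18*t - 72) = t + 6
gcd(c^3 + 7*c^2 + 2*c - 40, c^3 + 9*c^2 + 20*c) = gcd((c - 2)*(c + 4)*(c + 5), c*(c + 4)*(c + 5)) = c^2 + 9*c + 20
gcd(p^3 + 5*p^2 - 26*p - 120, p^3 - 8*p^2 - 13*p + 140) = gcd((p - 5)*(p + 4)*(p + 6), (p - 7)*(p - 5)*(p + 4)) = p^2 - p - 20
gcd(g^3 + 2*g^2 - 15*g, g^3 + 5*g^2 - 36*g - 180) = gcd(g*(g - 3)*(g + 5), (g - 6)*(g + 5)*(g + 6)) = g + 5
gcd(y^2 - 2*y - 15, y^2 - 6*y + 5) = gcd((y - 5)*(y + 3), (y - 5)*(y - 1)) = y - 5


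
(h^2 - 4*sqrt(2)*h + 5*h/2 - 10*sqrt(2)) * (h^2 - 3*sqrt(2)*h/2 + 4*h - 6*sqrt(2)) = h^4 - 11*sqrt(2)*h^3/2 + 13*h^3/2 - 143*sqrt(2)*h^2/4 + 22*h^2 - 55*sqrt(2)*h + 78*h + 120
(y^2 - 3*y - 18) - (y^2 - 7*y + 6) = 4*y - 24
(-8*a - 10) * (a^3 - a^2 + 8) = -8*a^4 - 2*a^3 + 10*a^2 - 64*a - 80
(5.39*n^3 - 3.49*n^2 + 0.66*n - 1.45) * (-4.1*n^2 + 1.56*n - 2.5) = -22.099*n^5 + 22.7174*n^4 - 21.6254*n^3 + 15.6996*n^2 - 3.912*n + 3.625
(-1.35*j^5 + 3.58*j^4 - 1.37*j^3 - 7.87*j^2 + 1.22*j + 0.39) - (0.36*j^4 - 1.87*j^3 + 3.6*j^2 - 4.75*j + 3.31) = -1.35*j^5 + 3.22*j^4 + 0.5*j^3 - 11.47*j^2 + 5.97*j - 2.92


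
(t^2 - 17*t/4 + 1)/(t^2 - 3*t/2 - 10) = (4*t - 1)/(2*(2*t + 5))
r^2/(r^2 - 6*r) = r/(r - 6)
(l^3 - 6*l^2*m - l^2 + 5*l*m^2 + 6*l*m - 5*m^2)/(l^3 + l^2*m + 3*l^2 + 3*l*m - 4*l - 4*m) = (l^2 - 6*l*m + 5*m^2)/(l^2 + l*m + 4*l + 4*m)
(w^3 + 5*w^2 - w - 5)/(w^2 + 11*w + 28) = (w^3 + 5*w^2 - w - 5)/(w^2 + 11*w + 28)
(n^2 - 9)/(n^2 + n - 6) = (n - 3)/(n - 2)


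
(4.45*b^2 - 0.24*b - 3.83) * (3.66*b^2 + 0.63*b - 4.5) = 16.287*b^4 + 1.9251*b^3 - 34.194*b^2 - 1.3329*b + 17.235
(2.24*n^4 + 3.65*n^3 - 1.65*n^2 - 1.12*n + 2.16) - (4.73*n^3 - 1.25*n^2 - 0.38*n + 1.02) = 2.24*n^4 - 1.08*n^3 - 0.4*n^2 - 0.74*n + 1.14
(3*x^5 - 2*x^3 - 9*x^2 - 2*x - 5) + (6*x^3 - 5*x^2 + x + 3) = 3*x^5 + 4*x^3 - 14*x^2 - x - 2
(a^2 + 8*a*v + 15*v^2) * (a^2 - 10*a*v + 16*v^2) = a^4 - 2*a^3*v - 49*a^2*v^2 - 22*a*v^3 + 240*v^4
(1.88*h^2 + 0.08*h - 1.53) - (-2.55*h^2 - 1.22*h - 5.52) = 4.43*h^2 + 1.3*h + 3.99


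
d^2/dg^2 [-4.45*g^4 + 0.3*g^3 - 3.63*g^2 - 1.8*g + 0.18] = -53.4*g^2 + 1.8*g - 7.26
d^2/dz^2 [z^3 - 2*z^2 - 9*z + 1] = 6*z - 4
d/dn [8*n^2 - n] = 16*n - 1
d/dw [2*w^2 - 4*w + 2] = 4*w - 4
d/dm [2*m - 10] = 2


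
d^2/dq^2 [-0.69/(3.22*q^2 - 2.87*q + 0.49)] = (14.308392*q^2 - 12.753132*q - 0.69*(6.44*q - 2.87)*(12.88*q - 5.74) + 2.177364)/(3.22*q^2 - 2.87*q + 0.49)^3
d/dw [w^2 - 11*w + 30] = 2*w - 11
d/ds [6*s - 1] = 6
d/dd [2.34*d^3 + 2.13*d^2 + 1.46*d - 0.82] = 7.02*d^2 + 4.26*d + 1.46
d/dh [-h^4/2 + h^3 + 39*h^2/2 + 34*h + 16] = -2*h^3 + 3*h^2 + 39*h + 34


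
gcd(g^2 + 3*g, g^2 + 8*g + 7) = 1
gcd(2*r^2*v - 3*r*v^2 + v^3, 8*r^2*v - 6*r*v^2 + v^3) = 2*r*v - v^2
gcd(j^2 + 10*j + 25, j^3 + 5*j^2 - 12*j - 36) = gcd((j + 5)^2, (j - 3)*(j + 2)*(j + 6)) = 1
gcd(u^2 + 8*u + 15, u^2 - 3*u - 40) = u + 5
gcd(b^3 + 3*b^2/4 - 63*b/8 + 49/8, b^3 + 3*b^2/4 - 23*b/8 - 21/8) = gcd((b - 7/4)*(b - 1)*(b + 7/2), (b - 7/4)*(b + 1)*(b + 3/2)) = b - 7/4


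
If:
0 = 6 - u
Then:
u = 6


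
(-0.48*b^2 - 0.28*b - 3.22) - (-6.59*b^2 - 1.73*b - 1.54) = 6.11*b^2 + 1.45*b - 1.68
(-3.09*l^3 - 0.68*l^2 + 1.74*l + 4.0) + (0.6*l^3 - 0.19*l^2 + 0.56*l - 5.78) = -2.49*l^3 - 0.87*l^2 + 2.3*l - 1.78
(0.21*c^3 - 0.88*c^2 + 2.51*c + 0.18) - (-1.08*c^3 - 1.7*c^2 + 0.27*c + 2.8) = 1.29*c^3 + 0.82*c^2 + 2.24*c - 2.62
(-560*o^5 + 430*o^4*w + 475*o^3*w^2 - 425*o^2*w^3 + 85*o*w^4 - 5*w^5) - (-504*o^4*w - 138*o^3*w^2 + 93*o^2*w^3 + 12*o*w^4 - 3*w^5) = -560*o^5 + 934*o^4*w + 613*o^3*w^2 - 518*o^2*w^3 + 73*o*w^4 - 2*w^5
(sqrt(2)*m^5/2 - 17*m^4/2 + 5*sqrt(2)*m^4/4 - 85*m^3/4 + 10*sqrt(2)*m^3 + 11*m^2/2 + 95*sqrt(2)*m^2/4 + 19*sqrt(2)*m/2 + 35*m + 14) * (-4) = -2*sqrt(2)*m^5 - 5*sqrt(2)*m^4 + 34*m^4 - 40*sqrt(2)*m^3 + 85*m^3 - 95*sqrt(2)*m^2 - 22*m^2 - 140*m - 38*sqrt(2)*m - 56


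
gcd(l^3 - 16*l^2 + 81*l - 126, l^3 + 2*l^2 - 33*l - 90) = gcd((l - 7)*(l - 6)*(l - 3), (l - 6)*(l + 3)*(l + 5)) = l - 6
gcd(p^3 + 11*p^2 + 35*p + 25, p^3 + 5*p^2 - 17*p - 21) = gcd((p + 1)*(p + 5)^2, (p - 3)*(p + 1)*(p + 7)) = p + 1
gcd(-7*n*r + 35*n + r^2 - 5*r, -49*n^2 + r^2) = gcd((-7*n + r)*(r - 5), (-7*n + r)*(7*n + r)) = -7*n + r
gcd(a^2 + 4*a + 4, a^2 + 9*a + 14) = a + 2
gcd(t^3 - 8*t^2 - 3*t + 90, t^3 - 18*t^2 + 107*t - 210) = t^2 - 11*t + 30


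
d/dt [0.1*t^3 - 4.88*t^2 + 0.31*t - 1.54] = 0.3*t^2 - 9.76*t + 0.31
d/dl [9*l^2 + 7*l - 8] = 18*l + 7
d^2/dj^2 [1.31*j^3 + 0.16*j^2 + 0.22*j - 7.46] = 7.86*j + 0.32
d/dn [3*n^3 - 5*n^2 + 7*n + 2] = 9*n^2 - 10*n + 7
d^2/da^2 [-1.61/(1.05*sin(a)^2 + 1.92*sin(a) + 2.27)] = (7.1001*sin(a)^4 + 9.73728*sin(a)^3 - 20.064786*sin(a)^2 - 26.491584*sin(a) - 4.195338)/(1.05*sin(a)^2 + 1.92*sin(a) + 2.27)^3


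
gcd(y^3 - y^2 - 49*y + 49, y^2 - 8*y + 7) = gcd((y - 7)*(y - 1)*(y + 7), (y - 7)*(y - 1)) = y^2 - 8*y + 7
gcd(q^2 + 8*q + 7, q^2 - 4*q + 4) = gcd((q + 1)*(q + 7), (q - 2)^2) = 1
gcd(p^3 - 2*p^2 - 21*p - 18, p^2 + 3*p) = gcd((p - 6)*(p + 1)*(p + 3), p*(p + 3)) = p + 3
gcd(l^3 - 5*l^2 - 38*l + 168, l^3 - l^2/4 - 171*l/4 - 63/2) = l^2 - l - 42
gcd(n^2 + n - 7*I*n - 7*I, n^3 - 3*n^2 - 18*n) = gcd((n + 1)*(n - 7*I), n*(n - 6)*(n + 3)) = 1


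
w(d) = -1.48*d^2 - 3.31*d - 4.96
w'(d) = -2.96*d - 3.31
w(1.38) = -12.35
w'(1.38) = -7.39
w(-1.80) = -3.80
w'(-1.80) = 2.02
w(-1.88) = -3.97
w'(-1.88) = 2.25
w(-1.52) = -3.35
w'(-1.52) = 1.19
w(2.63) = -23.90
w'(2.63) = -11.09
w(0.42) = -6.61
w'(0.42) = -4.55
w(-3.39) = -10.75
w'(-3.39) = 6.72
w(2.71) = -24.80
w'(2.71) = -11.33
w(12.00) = -257.80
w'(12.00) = -38.83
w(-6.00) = -38.38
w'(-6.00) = 14.45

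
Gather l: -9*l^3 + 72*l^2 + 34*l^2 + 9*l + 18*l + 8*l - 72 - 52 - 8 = -9*l^3 + 106*l^2 + 35*l - 132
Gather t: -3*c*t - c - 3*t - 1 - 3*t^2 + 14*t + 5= -c - 3*t^2 + t*(11 - 3*c) + 4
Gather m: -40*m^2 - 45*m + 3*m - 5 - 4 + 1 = -40*m^2 - 42*m - 8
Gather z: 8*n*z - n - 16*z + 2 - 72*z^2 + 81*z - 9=-n - 72*z^2 + z*(8*n + 65) - 7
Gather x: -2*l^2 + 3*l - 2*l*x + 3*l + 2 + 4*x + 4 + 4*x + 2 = -2*l^2 + 6*l + x*(8 - 2*l) + 8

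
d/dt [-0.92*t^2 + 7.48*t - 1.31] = 7.48 - 1.84*t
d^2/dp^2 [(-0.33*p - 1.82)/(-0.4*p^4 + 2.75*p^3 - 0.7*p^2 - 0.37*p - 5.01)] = (0.6336*p^7 + 0.016*p^6 - 44.53185*p^5 + 170.23326*p^4 - 67.21001*p^3 + 5.03123999999999*p^2 + 146.33472*p - 13.490606)/(0.064*p^12 - 1.32*p^11 + 9.411*p^10 - 25.239275*p^9 + 16.43205*p^8 - 28.092525*p^7 + 118.314955*p^6 - 54.002145*p^5 + 7.18626*p^4 - 199.239632*p^3 + 54.767817*p^2 + 27.861111*p + 125.751501)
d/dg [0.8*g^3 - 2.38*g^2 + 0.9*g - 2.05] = 2.4*g^2 - 4.76*g + 0.9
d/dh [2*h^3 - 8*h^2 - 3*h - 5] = 6*h^2 - 16*h - 3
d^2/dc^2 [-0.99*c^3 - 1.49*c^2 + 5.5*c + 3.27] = -5.94*c - 2.98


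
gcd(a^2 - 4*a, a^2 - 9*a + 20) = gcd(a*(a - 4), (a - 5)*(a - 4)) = a - 4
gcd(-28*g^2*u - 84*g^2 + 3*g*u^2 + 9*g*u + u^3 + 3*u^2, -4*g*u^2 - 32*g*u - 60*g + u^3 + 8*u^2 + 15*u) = -4*g*u - 12*g + u^2 + 3*u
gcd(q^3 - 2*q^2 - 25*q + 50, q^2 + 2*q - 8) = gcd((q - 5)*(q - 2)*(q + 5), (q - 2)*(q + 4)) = q - 2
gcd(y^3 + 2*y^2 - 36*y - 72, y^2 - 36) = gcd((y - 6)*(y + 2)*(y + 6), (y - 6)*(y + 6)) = y^2 - 36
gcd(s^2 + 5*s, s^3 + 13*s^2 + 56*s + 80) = s + 5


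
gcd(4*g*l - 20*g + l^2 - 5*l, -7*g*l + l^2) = 1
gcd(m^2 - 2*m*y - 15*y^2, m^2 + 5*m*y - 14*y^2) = 1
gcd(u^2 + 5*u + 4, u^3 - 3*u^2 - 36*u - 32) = u^2 + 5*u + 4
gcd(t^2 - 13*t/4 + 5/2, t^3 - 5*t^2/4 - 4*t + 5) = t^2 - 13*t/4 + 5/2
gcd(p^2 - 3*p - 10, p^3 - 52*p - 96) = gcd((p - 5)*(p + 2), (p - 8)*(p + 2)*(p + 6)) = p + 2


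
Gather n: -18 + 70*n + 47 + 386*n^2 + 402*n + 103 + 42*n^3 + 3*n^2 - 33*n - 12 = 42*n^3 + 389*n^2 + 439*n + 120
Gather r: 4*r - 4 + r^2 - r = r^2 + 3*r - 4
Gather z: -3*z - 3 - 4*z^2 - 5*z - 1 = -4*z^2 - 8*z - 4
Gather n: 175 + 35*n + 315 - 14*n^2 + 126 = -14*n^2 + 35*n + 616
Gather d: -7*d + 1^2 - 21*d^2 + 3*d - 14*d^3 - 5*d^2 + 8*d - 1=-14*d^3 - 26*d^2 + 4*d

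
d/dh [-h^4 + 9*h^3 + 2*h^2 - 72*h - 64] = -4*h^3 + 27*h^2 + 4*h - 72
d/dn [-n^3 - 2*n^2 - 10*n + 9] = -3*n^2 - 4*n - 10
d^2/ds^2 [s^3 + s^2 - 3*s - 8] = 6*s + 2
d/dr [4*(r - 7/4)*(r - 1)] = 8*r - 11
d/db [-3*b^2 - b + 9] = -6*b - 1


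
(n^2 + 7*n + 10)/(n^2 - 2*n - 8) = (n + 5)/(n - 4)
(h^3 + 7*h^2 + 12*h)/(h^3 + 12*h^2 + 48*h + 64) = h*(h + 3)/(h^2 + 8*h + 16)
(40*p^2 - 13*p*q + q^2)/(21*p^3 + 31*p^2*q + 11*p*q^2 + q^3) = (40*p^2 - 13*p*q + q^2)/(21*p^3 + 31*p^2*q + 11*p*q^2 + q^3)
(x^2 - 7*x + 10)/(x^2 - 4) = (x - 5)/(x + 2)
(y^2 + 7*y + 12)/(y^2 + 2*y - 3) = (y + 4)/(y - 1)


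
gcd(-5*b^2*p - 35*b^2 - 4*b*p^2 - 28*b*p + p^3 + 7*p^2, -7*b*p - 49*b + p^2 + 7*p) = p + 7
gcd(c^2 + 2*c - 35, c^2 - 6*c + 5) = c - 5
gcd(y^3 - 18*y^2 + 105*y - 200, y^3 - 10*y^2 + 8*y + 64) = y - 8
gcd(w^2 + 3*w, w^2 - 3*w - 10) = 1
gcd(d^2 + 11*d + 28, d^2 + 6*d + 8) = d + 4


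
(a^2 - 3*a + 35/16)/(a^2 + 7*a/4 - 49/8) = (4*a - 5)/(2*(2*a + 7))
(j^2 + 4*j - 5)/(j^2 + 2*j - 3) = (j + 5)/(j + 3)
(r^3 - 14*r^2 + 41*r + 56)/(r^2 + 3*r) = (r^3 - 14*r^2 + 41*r + 56)/(r*(r + 3))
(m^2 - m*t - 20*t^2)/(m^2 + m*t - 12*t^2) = (-m + 5*t)/(-m + 3*t)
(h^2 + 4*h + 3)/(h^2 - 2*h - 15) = (h + 1)/(h - 5)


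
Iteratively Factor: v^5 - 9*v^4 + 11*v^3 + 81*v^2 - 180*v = (v - 5)*(v^4 - 4*v^3 - 9*v^2 + 36*v) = (v - 5)*(v - 3)*(v^3 - v^2 - 12*v) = (v - 5)*(v - 3)*(v + 3)*(v^2 - 4*v) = (v - 5)*(v - 4)*(v - 3)*(v + 3)*(v)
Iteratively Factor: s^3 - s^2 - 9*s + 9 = (s + 3)*(s^2 - 4*s + 3) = (s - 1)*(s + 3)*(s - 3)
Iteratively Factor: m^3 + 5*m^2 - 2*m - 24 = (m + 4)*(m^2 + m - 6) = (m - 2)*(m + 4)*(m + 3)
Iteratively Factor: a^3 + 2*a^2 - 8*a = (a - 2)*(a^2 + 4*a) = a*(a - 2)*(a + 4)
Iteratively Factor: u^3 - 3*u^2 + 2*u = (u - 1)*(u^2 - 2*u) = u*(u - 1)*(u - 2)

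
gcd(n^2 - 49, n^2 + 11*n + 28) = n + 7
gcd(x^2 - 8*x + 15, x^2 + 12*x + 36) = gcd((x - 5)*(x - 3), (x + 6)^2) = 1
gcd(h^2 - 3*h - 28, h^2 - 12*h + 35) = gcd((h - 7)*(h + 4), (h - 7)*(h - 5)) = h - 7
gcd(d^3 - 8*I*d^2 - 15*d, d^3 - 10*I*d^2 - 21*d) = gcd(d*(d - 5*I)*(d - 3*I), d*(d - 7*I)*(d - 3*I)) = d^2 - 3*I*d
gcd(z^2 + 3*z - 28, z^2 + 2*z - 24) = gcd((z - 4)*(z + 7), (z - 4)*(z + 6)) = z - 4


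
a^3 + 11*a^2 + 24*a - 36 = (a - 1)*(a + 6)^2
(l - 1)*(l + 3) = l^2 + 2*l - 3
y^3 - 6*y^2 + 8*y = y*(y - 4)*(y - 2)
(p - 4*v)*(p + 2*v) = p^2 - 2*p*v - 8*v^2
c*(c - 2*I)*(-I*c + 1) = -I*c^3 - c^2 - 2*I*c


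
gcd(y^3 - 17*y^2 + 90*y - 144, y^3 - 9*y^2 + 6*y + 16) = y - 8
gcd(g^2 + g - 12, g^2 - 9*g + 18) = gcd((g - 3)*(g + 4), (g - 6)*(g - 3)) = g - 3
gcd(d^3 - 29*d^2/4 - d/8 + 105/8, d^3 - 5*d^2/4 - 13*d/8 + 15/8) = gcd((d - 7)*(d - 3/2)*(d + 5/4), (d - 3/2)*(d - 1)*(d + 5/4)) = d^2 - d/4 - 15/8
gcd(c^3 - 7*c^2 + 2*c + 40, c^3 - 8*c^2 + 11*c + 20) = c^2 - 9*c + 20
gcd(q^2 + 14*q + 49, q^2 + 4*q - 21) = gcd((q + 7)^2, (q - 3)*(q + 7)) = q + 7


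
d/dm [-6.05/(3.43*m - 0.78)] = 20.7515/(3.43*m - 0.78)^2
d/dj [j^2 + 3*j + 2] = 2*j + 3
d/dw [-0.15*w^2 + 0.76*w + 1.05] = 0.76 - 0.3*w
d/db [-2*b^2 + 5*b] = 5 - 4*b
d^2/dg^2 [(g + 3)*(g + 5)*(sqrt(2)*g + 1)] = 6*sqrt(2)*g + 2 + 16*sqrt(2)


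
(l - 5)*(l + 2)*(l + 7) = l^3 + 4*l^2 - 31*l - 70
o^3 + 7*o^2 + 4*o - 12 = (o - 1)*(o + 2)*(o + 6)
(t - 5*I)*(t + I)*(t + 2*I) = t^3 - 2*I*t^2 + 13*t + 10*I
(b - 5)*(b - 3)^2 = b^3 - 11*b^2 + 39*b - 45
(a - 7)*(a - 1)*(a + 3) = a^3 - 5*a^2 - 17*a + 21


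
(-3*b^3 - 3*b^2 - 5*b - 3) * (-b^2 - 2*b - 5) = 3*b^5 + 9*b^4 + 26*b^3 + 28*b^2 + 31*b + 15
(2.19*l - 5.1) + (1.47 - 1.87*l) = 0.32*l - 3.63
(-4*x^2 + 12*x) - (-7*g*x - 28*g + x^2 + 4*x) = 7*g*x + 28*g - 5*x^2 + 8*x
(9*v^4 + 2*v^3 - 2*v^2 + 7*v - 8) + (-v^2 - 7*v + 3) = 9*v^4 + 2*v^3 - 3*v^2 - 5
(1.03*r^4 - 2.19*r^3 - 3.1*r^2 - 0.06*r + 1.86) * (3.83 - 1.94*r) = -1.9982*r^5 + 8.1935*r^4 - 2.3737*r^3 - 11.7566*r^2 - 3.8382*r + 7.1238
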